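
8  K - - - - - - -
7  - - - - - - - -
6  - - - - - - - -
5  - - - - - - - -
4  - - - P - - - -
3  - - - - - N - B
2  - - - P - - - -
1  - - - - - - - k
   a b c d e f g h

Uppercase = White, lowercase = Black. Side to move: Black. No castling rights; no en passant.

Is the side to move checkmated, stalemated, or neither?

stalemate

Black to move; black king on h1.
In check: no.
King squares — g1: attacked by Nf3; g2: attacked by Bh3; h2: attacked by Nf3.
Legal moves for Black: none.
Not in check and no legal moves → stalemate.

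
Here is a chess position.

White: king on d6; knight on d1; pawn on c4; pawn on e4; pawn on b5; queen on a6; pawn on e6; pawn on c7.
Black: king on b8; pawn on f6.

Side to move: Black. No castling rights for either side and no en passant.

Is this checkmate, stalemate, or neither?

Black to move; black king on b8.
In check: yes, from the white pawn on c7.
King squares — a7: attacked by Qa6; b7: attacked by Qa6; c7: attacked by Kd6; a8: attacked by Qa6; c8: attacked by Qa6.
Legal moves for Black: none.
In check with no legal moves → checkmate.

checkmate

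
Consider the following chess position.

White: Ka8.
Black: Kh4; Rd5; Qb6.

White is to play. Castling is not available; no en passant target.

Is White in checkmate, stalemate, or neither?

White to move; white king on a8.
In check: no.
King squares — a7: attacked by Qb6; b7: attacked by Qb6; b8: attacked by Qb6.
Legal moves for White: none.
Not in check and no legal moves → stalemate.

stalemate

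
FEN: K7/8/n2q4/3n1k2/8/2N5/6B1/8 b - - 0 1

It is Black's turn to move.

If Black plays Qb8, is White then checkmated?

After Qb8: white king on a8; in check: yes, from the black queen on b8.
King squares — a7: attacked by Qb8; b7: attacked by Qb8; b8: attacked by Na6.
White has no legal moves → checkmate.

yes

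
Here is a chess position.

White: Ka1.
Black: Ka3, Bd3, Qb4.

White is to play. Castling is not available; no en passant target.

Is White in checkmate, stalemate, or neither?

White to move; white king on a1.
In check: no.
King squares — b1: attacked by Bd3; a2: attacked by Ka3; b2: attacked by Ka3.
Legal moves for White: none.
Not in check and no legal moves → stalemate.

stalemate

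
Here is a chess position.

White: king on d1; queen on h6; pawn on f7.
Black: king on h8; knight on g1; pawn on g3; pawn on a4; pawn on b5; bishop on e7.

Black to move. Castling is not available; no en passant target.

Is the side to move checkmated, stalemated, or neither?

Black to move; black king on h8.
In check: yes, from the white queen on h6.
King squares — g7: attacked by Qh6; h7: attacked by Qh6; g8: attacked by Pf7.
Legal moves for Black: none.
In check with no legal moves → checkmate.

checkmate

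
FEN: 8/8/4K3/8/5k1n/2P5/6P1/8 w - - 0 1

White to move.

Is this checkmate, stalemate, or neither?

neither

White to move; white king on e6.
In check: no.
Legal moves for White: Kf7, Ke7, Kd7, Kf6, Kd6, Kd5, c4, g3+, g4.
White has 9 legal moves and is not in check → neither.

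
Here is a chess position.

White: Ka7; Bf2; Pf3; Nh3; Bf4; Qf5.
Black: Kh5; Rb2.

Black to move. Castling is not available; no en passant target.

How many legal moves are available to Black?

0

Black to move; king on h5.
In check: yes, from the white queen on f5.
Legal moves: none.
Count: 0.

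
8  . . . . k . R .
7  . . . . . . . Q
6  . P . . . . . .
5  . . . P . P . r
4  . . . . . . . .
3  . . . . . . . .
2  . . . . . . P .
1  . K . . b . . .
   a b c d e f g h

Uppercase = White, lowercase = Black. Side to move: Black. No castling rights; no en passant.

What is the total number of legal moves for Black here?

Black to move; king on e8.
In check: yes, from the white rook on g8.
Legal moves: none.
Count: 0.

0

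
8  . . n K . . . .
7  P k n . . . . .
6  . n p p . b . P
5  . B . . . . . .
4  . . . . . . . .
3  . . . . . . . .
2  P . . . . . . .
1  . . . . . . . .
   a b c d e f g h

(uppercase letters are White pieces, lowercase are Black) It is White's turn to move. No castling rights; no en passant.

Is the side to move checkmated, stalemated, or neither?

White to move; white king on d8.
In check: yes, from the black bishop on f6.
King squares — c7: attacked by Kb7; d7: attacked by Nb6; e7: attacked by Bf6; c8: attacked by Nb6; e8: attacked by Nc7.
Legal moves for White: none.
In check with no legal moves → checkmate.

checkmate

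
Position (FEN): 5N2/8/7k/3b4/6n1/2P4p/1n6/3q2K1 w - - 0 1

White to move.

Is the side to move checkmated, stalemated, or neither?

checkmate

White to move; white king on g1.
In check: yes, from the black queen on d1.
King squares — f1: attacked by Qd1; h1: attacked by Qd1; f2: attacked by Ng4; g2: attacked by Ph3; h2: attacked by Ng4.
Legal moves for White: none.
In check with no legal moves → checkmate.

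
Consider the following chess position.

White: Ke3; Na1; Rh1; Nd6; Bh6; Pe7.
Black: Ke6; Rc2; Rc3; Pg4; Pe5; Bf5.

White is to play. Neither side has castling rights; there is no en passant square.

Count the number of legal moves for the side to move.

White to move; king on e3.
In check: yes, from the black rook on c3.
Legal moves: none.
Count: 0.

0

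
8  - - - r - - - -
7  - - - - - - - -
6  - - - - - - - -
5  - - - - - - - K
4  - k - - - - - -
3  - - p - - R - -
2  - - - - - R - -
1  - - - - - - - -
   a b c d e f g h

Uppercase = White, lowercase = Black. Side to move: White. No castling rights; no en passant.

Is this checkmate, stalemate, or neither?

neither

White to move; white king on h5.
In check: no.
Legal moves for White include: Kh6, Kg6, Kg5, Kh4, Kg4, Rf8, Rf7, Rf6, Rf5, Rf4+, Rh3, Rg3, Re3, Rd3, Rxc3, Rh2, Rg2, Re2, ... (list truncated; more exist).
White has legal moves and is not in check → neither.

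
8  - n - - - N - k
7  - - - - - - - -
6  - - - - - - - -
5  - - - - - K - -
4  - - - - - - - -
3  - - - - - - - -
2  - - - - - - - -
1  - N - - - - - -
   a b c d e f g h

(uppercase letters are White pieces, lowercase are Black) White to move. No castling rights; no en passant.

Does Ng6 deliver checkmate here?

no

After Ng6: black king on h8; in check: yes, from the white knight on g6.
Black has 3 legal replies: Kg8, Kh7, Kg7.
In check but a legal move exists → not checkmate.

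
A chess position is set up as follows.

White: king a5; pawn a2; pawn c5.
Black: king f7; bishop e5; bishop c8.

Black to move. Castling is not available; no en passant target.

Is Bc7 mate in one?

After Bc7: white king on a5; in check: yes, from the black bishop on c7.
White has 3 legal replies: Kb5, Kb4, Ka4.
In check but a legal move exists → not checkmate.

no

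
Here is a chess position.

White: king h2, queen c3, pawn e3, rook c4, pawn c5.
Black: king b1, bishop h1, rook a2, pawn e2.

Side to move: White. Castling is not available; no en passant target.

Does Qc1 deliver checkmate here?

yes

After Qc1: black king on b1; in check: yes, from the white queen on c1.
King squares — a1: attacked by Qc1; c1: attacked by Rc4; a2: own rook; b2: attacked by Qc1; c2: attacked by Qc1.
Black has no legal moves → checkmate.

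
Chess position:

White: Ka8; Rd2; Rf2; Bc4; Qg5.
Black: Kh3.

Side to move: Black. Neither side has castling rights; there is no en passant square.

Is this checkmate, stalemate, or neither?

stalemate

Black to move; black king on h3.
In check: no.
King squares — g2: attacked by Rf2; h2: attacked by Rf2; g3: attacked by Qg5; g4: attacked by Qg5; h4: attacked by Qg5.
Legal moves for Black: none.
Not in check and no legal moves → stalemate.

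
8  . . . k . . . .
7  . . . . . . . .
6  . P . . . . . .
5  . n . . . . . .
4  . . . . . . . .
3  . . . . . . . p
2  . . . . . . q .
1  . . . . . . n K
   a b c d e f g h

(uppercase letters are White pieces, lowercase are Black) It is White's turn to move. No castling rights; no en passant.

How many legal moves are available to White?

0

White to move; king on h1.
In check: yes, from the black queen on g2.
Legal moves: none.
Count: 0.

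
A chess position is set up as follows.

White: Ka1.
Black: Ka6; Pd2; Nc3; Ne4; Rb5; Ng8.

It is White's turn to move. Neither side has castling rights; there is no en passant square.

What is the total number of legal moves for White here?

White to move; king on a1.
In check: no.
Legal moves: none.
Count: 0.

0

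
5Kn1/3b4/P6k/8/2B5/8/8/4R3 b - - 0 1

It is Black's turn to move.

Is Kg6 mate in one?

no

After Kg6: white king on f8; in check: no.
White is not in check, so this cannot be checkmate.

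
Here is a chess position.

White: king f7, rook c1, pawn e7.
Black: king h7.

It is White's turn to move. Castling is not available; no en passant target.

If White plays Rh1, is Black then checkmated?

After Rh1: black king on h7; in check: yes, from the white rook on h1.
King squares — g6: attacked by Kf7; h6: attacked by Rh1; g7: attacked by Kf7; g8: attacked by Kf7; h8: attacked by Rh1.
Black has no legal moves → checkmate.

yes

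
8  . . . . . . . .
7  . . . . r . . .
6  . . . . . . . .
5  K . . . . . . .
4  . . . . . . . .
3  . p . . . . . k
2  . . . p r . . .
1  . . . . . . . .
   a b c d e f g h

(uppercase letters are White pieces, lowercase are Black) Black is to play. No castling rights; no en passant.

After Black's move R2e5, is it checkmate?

no

After R2e5: white king on a5; in check: yes, from the black rook on e5.
White has 4 legal replies: Kb6, Ka6, Kb4, Ka4.
In check but a legal move exists → not checkmate.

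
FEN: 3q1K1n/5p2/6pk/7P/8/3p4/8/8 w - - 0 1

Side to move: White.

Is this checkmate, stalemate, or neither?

White to move; white king on f8.
In check: yes, from the black queen on d8.
King squares — e7: attacked by Qd8; f7: attacked by Nh8; g7: attacked by Kh6; e8: attacked by Qd8; g8: attacked by Qd8.
Legal moves for White: none.
In check with no legal moves → checkmate.

checkmate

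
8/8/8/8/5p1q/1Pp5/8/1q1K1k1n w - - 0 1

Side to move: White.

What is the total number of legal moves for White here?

0

White to move; king on d1.
In check: yes, from the black queen on b1.
Legal moves: none.
Count: 0.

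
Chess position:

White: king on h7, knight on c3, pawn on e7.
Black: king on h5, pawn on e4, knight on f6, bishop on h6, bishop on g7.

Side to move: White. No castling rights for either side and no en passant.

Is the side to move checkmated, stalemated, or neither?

White to move; white king on h7.
In check: yes, from the black knight on f6.
King squares — g6: attacked by Kh5; h6: attacked by Kh5; g7: attacked by Bh6; g8: attacked by Nf6; h8: attacked by Bg7.
Legal moves for White: none.
In check with no legal moves → checkmate.

checkmate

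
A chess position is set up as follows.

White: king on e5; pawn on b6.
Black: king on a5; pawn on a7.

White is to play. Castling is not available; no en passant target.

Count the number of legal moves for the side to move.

10

White to move; king on e5.
In check: no.
Legal moves: Kf6, Ke6, Kd6, Kf5, Kd5, Kf4, Ke4, Kd4, bxa7, b7.
Count: 10.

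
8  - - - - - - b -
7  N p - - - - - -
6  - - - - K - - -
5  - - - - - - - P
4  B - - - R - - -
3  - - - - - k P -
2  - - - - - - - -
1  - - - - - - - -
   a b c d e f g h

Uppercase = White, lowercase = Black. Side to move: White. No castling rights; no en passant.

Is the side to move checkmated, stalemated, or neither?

neither

White to move; white king on e6.
In check: yes, from the black bishop on g8.
King squares — d5: attacked by Bg8; e5: available; f5: available; d6: available; f6: available; d7: available; e7: available; f7: attacked by Bg8.
Legal moves for White: Ke7, Kd7, Kf6, Kd6, Kf5, Ke5.
White is in check but has 6 legal moves → neither.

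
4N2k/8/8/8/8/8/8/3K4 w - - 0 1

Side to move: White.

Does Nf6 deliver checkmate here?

After Nf6: black king on h8; in check: no.
Black is not in check, so this cannot be checkmate.

no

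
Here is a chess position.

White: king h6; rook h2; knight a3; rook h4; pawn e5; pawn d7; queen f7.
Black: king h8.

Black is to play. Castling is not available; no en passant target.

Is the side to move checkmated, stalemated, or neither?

stalemate

Black to move; black king on h8.
In check: no.
King squares — g7: attacked by Kh6; h7: attacked by Kh6; g8: attacked by Qf7.
Legal moves for Black: none.
Not in check and no legal moves → stalemate.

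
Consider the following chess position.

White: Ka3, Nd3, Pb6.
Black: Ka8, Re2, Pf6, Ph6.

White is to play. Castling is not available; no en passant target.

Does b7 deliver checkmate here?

no

After b7: black king on a8; in check: yes, from the white pawn on b7.
Black has 3 legal replies: Kb8, Kxb7, Ka7.
In check but a legal move exists → not checkmate.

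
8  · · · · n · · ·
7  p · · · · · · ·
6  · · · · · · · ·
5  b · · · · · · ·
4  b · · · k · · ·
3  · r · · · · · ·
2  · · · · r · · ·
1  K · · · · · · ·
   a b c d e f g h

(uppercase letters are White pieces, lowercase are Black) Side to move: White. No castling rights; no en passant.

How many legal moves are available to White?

0

White to move; king on a1.
In check: no.
Legal moves: none.
Count: 0.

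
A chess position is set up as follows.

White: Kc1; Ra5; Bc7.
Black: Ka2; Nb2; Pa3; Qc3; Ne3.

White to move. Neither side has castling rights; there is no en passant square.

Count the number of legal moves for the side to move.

White to move; king on c1.
In check: yes, from the black queen on c3.
Legal moves: none.
Count: 0.

0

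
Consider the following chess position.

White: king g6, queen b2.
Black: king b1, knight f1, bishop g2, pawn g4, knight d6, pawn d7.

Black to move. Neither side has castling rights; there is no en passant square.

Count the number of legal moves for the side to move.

1

Black to move; king on b1.
In check: yes, from the white queen on b2.
Legal moves: Kxb2.
Count: 1.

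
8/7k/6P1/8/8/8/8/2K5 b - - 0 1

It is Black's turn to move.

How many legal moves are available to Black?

5

Black to move; king on h7.
In check: yes, from the white pawn on g6.
Legal moves: Kh8, Kg8, Kg7, Kh6, Kxg6.
Count: 5.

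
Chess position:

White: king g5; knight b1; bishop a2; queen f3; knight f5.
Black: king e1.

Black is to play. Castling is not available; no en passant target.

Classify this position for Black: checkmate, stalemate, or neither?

stalemate

Black to move; black king on e1.
In check: no.
King squares — d1: attacked by Qf3; f1: attacked by Qf3; d2: attacked by Nb1; e2: attacked by Qf3; f2: attacked by Qf3.
Legal moves for Black: none.
Not in check and no legal moves → stalemate.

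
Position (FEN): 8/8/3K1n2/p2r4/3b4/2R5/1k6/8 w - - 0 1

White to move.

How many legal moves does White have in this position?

White to move; king on d6.
In check: yes, from the black rook on d5.
Legal moves: Ke7, Kc7, Ke6, Kc6.
Count: 4.

4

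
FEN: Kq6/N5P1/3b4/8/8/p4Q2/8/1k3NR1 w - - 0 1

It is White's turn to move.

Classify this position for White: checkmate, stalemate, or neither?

White to move; white king on a8.
In check: yes, from the black queen on b8.
King squares — a7: own knight; b7: attacked by Qb8; b8: attacked by Bd6.
Legal moves for White: none.
In check with no legal moves → checkmate.

checkmate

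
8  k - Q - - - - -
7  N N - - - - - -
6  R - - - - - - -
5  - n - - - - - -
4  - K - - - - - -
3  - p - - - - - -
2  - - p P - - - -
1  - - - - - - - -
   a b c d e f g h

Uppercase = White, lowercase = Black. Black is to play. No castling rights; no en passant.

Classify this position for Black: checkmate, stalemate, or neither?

checkmate

Black to move; black king on a8.
In check: yes, from the white queen on c8.
King squares — a7: attacked by Ra6; b7: attacked by Qc8; b8: attacked by Qc8.
Legal moves for Black: none.
In check with no legal moves → checkmate.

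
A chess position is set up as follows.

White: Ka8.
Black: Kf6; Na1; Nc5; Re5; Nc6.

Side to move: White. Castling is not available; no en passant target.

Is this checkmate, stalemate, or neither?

stalemate

White to move; white king on a8.
In check: no.
King squares — a7: attacked by Nc6; b7: attacked by Nc5; b8: attacked by Nc6.
Legal moves for White: none.
Not in check and no legal moves → stalemate.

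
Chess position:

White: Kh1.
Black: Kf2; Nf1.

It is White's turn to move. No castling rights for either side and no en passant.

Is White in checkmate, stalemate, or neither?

stalemate

White to move; white king on h1.
In check: no.
King squares — g1: attacked by Kf2; g2: attacked by Kf2; h2: attacked by Nf1.
Legal moves for White: none.
Not in check and no legal moves → stalemate.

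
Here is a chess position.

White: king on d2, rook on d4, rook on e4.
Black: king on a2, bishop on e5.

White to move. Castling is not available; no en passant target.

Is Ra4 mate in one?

no

After Ra4: black king on a2; in check: yes, from the white rook on a4.
Black has 3 legal replies: Kb3, Kb2, Kb1.
In check but a legal move exists → not checkmate.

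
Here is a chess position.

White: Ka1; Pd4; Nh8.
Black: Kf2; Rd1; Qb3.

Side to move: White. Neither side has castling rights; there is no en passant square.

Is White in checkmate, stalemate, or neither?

checkmate

White to move; white king on a1.
In check: yes, from the black rook on d1.
King squares — b1: attacked by Rd1; a2: attacked by Qb3; b2: attacked by Qb3.
Legal moves for White: none.
In check with no legal moves → checkmate.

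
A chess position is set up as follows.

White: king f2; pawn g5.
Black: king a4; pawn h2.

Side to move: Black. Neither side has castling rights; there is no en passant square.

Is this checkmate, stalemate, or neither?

Black to move; black king on a4.
In check: no.
Legal moves for Black: Kb5, Ka5, Kb4, Kb3, Ka3, h1=Q, h1=R, h1=B, h1=N+.
Black has 9 legal moves and is not in check → neither.

neither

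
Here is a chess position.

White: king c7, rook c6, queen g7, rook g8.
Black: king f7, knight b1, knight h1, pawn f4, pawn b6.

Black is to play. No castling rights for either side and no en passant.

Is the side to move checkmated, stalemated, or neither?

Black to move; black king on f7.
In check: yes, from the white queen on g7.
King squares — e6: attacked by Rc6; f6: attacked by Rc6; g6: attacked by Rc6; e7: attacked by Qg7; g7: attacked by Rg8; e8: attacked by Rg8; f8: attacked by Qg7; g8: attacked by Qg7.
Legal moves for Black: none.
In check with no legal moves → checkmate.

checkmate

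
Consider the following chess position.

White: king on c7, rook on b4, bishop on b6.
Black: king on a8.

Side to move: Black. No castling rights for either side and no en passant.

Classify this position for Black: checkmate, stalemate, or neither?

stalemate

Black to move; black king on a8.
In check: no.
King squares — a7: attacked by Bb6; b7: attacked by Kc7; b8: attacked by Kc7.
Legal moves for Black: none.
Not in check and no legal moves → stalemate.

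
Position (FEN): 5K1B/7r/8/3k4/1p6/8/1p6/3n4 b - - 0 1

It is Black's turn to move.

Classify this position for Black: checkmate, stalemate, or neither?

neither

Black to move; black king on d5.
In check: no.
Legal moves for Black include: Rxh8+, Rg7, Rf7+, Re7, Rd7, Rc7, Rb7, Ra7, Rh6, Rh5, Rh4, Rh3, Rh2, Rh1, Ke6, Kd6, Kc6, Kc5, ... (list truncated; more exist).
Black has legal moves and is not in check → neither.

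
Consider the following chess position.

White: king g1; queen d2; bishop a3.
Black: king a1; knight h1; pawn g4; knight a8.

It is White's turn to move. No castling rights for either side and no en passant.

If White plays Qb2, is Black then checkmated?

yes

After Qb2: black king on a1; in check: yes, from the white queen on b2.
King squares — b1: attacked by Qb2; a2: attacked by Qb2; b2: attacked by Ba3.
Black has no legal moves → checkmate.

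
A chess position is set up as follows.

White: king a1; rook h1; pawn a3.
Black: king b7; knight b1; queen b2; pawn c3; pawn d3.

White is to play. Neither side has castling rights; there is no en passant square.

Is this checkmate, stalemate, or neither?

checkmate

White to move; white king on a1.
In check: yes, from the black queen on b2.
King squares — b1: attacked by Qb2; a2: attacked by Qb2; b2: attacked by Pc3.
Legal moves for White: none.
In check with no legal moves → checkmate.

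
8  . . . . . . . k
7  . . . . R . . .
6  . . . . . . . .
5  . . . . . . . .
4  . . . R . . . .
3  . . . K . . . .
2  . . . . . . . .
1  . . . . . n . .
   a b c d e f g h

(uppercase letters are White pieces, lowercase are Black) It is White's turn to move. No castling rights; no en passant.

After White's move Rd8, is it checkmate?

After Rd8: black king on h8; in check: yes, from the white rook on d8.
King squares — g7: attacked by Re7; h7: attacked by Re7; g8: attacked by Rd8.
Black has no legal moves → checkmate.

yes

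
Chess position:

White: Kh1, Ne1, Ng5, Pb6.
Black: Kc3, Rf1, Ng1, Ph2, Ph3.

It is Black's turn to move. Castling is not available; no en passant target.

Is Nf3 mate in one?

yes

After Nf3: white king on h1; in check: yes, from the black rook on f1.
King squares — g1: attacked by Rf1; g2: attacked by Ph3; h2: attacked by Nf3.
White has no legal moves → checkmate.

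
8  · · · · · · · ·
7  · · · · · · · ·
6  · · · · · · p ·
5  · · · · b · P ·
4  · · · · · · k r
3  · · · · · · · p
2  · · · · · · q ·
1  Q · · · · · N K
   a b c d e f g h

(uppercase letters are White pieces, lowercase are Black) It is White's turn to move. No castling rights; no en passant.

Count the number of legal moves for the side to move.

0

White to move; king on h1.
In check: yes, from the black queen on g2.
Legal moves: none.
Count: 0.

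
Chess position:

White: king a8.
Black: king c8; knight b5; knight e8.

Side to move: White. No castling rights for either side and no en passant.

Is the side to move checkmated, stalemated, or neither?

White to move; white king on a8.
In check: no.
King squares — a7: attacked by Nb5; b7: attacked by Kc8; b8: attacked by Kc8.
Legal moves for White: none.
Not in check and no legal moves → stalemate.

stalemate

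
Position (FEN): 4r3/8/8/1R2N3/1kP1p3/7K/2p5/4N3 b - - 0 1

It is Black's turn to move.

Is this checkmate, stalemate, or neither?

Black to move; black king on b4.
In check: yes, from the white rook on b5.
Legal moves for Black: Ka4, Kc3, Ka3.
Black is in check but has 3 legal moves → neither.

neither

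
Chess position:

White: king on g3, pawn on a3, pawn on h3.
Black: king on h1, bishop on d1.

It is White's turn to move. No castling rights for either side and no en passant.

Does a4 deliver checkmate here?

no

After a4: black king on h1; in check: no.
Black is not in check, so this cannot be checkmate.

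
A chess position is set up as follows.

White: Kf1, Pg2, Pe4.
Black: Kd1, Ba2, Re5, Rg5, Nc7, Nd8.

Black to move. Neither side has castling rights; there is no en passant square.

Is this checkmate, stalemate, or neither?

Black to move; black king on d1.
In check: no.
Legal moves for Black include: Nf7, Nb7, Nde6, Nc6, Ne8, Na8, Nce6, Na6, Nd5, Nb5, Rg8, Rg7, Rg6, Rh5, Rgf5+, Rg4, Rg3, Rxg2, ... (list truncated; more exist).
Black has legal moves and is not in check → neither.

neither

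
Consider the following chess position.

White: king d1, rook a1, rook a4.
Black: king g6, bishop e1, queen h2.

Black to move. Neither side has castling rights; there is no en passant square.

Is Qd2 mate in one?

After Qd2: white king on d1; in check: yes, from the black queen on d2.
King squares — c1: attacked by Qd2; e1: attacked by Qd2; c2: attacked by Qd2; d2: attacked by Be1; e2: attacked by Qd2.
White has no legal moves → checkmate.

yes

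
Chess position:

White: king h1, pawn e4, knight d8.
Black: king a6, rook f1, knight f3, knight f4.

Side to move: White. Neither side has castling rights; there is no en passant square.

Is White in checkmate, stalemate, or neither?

checkmate

White to move; white king on h1.
In check: yes, from the black rook on f1.
King squares — g1: attacked by Rf1; g2: attacked by Nf4; h2: attacked by Nf3.
Legal moves for White: none.
In check with no legal moves → checkmate.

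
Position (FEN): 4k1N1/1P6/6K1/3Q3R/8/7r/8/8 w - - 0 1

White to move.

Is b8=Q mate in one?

After b8=Q: black king on e8; in check: yes, from the white queen on b8.
King squares — d7: attacked by Qd5; e7: attacked by Ng8; f7: attacked by Qd5; d8: attacked by Qd5; f8: attacked by Qb8.
Black has no legal moves → checkmate.

yes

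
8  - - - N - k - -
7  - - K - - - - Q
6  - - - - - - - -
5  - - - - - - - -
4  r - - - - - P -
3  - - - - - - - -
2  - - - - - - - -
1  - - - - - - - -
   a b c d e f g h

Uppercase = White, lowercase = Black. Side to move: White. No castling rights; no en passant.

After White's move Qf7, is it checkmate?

After Qf7: black king on f8; in check: yes, from the white queen on f7.
King squares — e7: attacked by Qf7; f7: attacked by Nd8; g7: attacked by Qf7; e8: attacked by Qf7; g8: attacked by Qf7.
Black has no legal moves → checkmate.

yes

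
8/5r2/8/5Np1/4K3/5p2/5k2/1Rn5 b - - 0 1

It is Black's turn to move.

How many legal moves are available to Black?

20

Black to move; king on f2.
In check: no.
Legal moves: Rf8, Rh7, Rg7, Re7+, Rd7, Rc7, Rb7, Ra7, Rf6, Rxf5, Kg2, Ke2, Kg1, Kf1, Ke1, Nd3, Nb3, Ne2, Na2, g4.
Count: 20.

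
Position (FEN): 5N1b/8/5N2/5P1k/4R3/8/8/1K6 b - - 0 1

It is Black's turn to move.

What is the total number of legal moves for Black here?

Black to move; king on h5.
In check: yes, from the white knight on f6.
Legal moves: Kh6, Kg5, Bxf6.
Count: 3.

3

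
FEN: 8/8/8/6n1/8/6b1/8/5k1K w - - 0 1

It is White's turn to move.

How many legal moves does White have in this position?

0

White to move; king on h1.
In check: no.
Legal moves: none.
Count: 0.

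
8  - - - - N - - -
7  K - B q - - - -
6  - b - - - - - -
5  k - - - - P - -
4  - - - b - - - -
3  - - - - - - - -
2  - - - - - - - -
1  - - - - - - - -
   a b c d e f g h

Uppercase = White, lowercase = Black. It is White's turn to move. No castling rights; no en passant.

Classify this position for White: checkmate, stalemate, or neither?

neither

White to move; white king on a7.
In check: yes, from the black bishop on b6.
King squares — a6: attacked by Ka5; b6: attacked by Bd4; b7: available; a8: available; b8: available.
Legal moves for White: Kb8, Ka8, Kb7.
White is in check but has 3 legal moves → neither.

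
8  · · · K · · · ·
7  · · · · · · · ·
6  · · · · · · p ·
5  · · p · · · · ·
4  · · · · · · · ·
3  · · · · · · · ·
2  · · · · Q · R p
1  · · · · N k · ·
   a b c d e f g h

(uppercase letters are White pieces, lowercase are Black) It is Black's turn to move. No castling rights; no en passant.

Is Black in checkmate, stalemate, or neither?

Black to move; black king on f1.
In check: yes, from the white queen on e2.
King squares — e1: attacked by Qe2; g1: attacked by Rg2; e2: attacked by Rg2; f2: attacked by Qe2; g2: attacked by Ne1.
Legal moves for Black: none.
In check with no legal moves → checkmate.

checkmate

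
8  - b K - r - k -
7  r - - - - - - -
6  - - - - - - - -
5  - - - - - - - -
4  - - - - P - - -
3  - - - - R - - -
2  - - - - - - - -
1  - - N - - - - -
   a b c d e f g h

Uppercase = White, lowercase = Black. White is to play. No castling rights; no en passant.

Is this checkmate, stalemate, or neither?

checkmate

White to move; white king on c8.
In check: yes, from the black rook on e8.
King squares — b7: attacked by Ra7; c7: attacked by Ra7; d7: attacked by Ra7; b8: attacked by Re8; d8: attacked by Re8.
Legal moves for White: none.
In check with no legal moves → checkmate.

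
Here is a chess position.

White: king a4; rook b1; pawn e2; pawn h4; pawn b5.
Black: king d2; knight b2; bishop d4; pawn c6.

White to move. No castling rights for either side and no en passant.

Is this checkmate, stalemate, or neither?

neither

White to move; white king on a4.
In check: yes, from the black knight on b2.
King squares — a3: available; b3: available; b4: available; a5: available; b5: own pawn.
Legal moves for White: Ka5, Kb4, Kb3, Ka3, Rxb2+.
White is in check but has 5 legal moves → neither.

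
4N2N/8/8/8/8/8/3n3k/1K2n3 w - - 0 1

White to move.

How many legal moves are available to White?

White to move; king on b1.
In check: yes, from the black knight on d2.
Legal moves: Kb2, Ka2, Kc1, Ka1.
Count: 4.

4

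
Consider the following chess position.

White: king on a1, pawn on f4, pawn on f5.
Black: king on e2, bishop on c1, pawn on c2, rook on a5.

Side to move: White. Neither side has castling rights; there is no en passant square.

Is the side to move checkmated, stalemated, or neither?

White to move; white king on a1.
In check: yes, from the black rook on a5.
King squares — b1: attacked by Pc2; a2: attacked by Ra5; b2: attacked by Bc1.
Legal moves for White: none.
In check with no legal moves → checkmate.

checkmate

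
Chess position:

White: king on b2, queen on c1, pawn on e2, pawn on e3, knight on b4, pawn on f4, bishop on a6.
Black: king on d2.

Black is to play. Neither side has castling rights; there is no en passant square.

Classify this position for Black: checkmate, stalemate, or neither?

checkmate

Black to move; black king on d2.
In check: yes, from the white queen on c1.
King squares — c1: attacked by Kb2; d1: attacked by Qc1; e1: attacked by Qc1; c2: attacked by Qc1; e2: attacked by Ba6; c3: attacked by Qc1; d3: attacked by Pe2; e3: attacked by Qc1.
Legal moves for Black: none.
In check with no legal moves → checkmate.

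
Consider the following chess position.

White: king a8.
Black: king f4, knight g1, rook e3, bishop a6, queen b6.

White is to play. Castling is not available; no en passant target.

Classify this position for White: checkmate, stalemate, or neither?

White to move; white king on a8.
In check: no.
King squares — a7: attacked by Qb6; b7: attacked by Ba6; b8: attacked by Qb6.
Legal moves for White: none.
Not in check and no legal moves → stalemate.

stalemate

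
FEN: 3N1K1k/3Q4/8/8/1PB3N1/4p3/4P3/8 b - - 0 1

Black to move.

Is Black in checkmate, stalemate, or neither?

Black to move; black king on h8.
In check: no.
King squares — g7: attacked by Qd7; h7: attacked by Qd7; g8: attacked by Bc4.
Legal moves for Black: none.
Not in check and no legal moves → stalemate.

stalemate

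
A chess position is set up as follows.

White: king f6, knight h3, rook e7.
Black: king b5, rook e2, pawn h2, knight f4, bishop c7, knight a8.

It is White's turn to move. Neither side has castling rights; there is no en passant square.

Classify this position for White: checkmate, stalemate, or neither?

White to move; white king on f6.
In check: no.
Legal moves for White include: Re8, Rh7, Rg7, Rf7, Rd7, Rxc7, Re6, Re5+, Re4, Re3, Rxe2, Kg7, Kf7, Kg5, Kf5, Ng5, Nxf4, Nf2, ... (list truncated; more exist).
White has legal moves and is not in check → neither.

neither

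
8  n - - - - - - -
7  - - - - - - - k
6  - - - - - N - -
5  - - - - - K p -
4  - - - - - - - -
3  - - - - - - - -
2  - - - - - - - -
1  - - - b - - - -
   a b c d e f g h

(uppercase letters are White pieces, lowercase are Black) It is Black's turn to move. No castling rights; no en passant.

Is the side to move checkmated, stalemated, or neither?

Black to move; black king on h7.
In check: yes, from the white knight on f6.
King squares — g6: attacked by Kf5; h6: available; g7: available; g8: attacked by Nf6; h8: available.
Legal moves for Black: Kh8, Kg7, Kh6.
Black is in check but has 3 legal moves → neither.

neither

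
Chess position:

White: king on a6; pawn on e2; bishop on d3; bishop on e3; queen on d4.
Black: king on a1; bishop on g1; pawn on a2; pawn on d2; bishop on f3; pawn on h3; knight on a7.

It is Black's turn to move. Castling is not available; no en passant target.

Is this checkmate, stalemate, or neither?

Black to move; black king on a1.
In check: yes, from the white queen on d4.
King squares — b1: attacked by Bd3; a2: own pawn; b2: attacked by Qd4.
Legal moves for Black: none.
In check with no legal moves → checkmate.

checkmate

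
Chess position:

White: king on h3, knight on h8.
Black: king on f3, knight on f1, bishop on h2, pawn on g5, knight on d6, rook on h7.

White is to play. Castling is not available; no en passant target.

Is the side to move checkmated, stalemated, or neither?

White to move; white king on h3.
In check: yes, from the black rook on h7.
King squares — g2: attacked by Kf3; h2: attacked by Nf1; g3: attacked by Nf1; g4: attacked by Kf3; h4: attacked by Pg5.
Legal moves for White: none.
In check with no legal moves → checkmate.

checkmate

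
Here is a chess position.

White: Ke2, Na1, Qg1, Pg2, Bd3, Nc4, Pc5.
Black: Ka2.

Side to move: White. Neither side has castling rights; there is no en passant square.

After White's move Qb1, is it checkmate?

yes

After Qb1: black king on a2; in check: yes, from the white queen on b1.
King squares — a1: attacked by Qb1; b1: attacked by Bd3; b2: attacked by Qb1; a3: attacked by Nc4; b3: attacked by Na1.
Black has no legal moves → checkmate.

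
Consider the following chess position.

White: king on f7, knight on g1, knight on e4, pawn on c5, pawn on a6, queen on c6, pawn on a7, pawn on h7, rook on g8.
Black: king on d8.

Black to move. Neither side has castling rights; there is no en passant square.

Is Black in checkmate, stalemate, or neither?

Black to move; black king on d8.
In check: yes, from the white rook on g8.
King squares — c7: attacked by Qc6; d7: attacked by Qc6; e7: attacked by Kf7; c8: attacked by Qc6; e8: attacked by Qc6.
Legal moves for Black: none.
In check with no legal moves → checkmate.

checkmate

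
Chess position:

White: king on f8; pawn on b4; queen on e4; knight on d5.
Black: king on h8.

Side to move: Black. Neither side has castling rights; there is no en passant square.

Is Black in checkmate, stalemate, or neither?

Black to move; black king on h8.
In check: no.
King squares — g7: attacked by Kf8; h7: attacked by Qe4; g8: attacked by Kf8.
Legal moves for Black: none.
Not in check and no legal moves → stalemate.

stalemate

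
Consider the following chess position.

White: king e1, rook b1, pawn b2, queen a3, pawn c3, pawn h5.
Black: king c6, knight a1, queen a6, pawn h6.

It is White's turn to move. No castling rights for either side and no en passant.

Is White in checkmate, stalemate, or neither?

White to move; white king on e1.
In check: no.
Legal moves for White include: Qf8, Qe7, Qd6+, Qxa6+, Qc5+, Qa5, Qb4, Qa4+, Qb3, Qa2, Qxa1, Kf2, Kd2, Kd1, Rd1, Rc1, Rxa1, c4, ... (list truncated; more exist).
White has legal moves and is not in check → neither.

neither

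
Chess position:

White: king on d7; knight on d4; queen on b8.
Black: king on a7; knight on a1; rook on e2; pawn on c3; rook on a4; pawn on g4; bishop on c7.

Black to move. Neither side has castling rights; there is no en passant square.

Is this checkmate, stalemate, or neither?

neither

Black to move; black king on a7.
In check: yes, from the white queen on b8.
Legal moves for Black: Kxb8, Ka6, Bxb8.
Black is in check but has 3 legal moves → neither.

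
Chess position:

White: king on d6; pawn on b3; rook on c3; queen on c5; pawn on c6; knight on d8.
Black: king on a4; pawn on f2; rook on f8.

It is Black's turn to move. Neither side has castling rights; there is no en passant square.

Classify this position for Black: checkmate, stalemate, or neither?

Black to move; black king on a4.
In check: yes, from the white pawn on b3.
King squares — a3: attacked by Qc5; b3: attacked by Rc3; b4: attacked by Qc5; a5: attacked by Qc5; b5: attacked by Qc5.
Legal moves for Black: none.
In check with no legal moves → checkmate.

checkmate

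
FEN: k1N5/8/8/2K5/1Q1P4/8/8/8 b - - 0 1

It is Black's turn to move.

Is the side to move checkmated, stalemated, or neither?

stalemate

Black to move; black king on a8.
In check: no.
King squares — a7: attacked by Nc8; b7: attacked by Qb4; b8: attacked by Qb4.
Legal moves for Black: none.
Not in check and no legal moves → stalemate.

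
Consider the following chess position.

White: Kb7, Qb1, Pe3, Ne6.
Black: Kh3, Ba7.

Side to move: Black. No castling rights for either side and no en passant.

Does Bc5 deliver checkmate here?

After Bc5: white king on b7; in check: no.
White is not in check, so this cannot be checkmate.

no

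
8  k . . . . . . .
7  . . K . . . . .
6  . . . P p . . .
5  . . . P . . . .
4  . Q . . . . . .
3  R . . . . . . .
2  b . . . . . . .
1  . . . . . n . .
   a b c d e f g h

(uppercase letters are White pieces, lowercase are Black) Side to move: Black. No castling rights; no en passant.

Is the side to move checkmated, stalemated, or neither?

checkmate

Black to move; black king on a8.
In check: yes, from the white rook on a3.
King squares — a7: attacked by Ra3; b7: attacked by Qb4; b8: attacked by Qb4.
Legal moves for Black: none.
In check with no legal moves → checkmate.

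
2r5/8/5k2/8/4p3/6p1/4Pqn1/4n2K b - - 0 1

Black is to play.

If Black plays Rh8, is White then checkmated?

After Rh8: white king on h1; in check: yes, from the black rook on h8.
King squares — g1: attacked by Qf2; g2: attacked by Ne1; h2: attacked by Pg3.
White has no legal moves → checkmate.

yes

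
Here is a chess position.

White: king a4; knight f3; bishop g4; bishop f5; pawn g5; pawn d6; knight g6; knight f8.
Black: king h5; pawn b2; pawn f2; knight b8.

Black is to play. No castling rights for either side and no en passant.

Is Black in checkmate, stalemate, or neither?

checkmate

Black to move; black king on h5.
In check: yes, from the white bishop on g4.
King squares — g4: attacked by Bf5; h4: attacked by Nf3; g5: attacked by Nf3; g6: attacked by Bf5; h6: attacked by Pg5.
Legal moves for Black: none.
In check with no legal moves → checkmate.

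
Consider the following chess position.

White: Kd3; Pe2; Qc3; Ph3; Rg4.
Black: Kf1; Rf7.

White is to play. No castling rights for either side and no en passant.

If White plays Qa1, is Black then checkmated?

After Qa1: black king on f1; in check: yes, from the white queen on a1.
Black has 1 legal reply: Kf2.
In check but a legal move exists → not checkmate.

no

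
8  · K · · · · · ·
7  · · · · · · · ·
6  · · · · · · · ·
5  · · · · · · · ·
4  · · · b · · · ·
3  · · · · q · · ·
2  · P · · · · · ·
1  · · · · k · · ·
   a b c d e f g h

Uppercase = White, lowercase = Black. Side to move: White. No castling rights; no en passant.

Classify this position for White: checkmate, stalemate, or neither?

neither

White to move; white king on b8.
In check: no.
Legal moves for White: Kc8, Ka8, Kc7, Kb7, b3, b4.
White has 6 legal moves and is not in check → neither.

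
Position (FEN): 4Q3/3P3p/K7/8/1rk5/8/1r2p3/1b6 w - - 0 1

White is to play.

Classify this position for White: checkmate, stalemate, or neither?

neither

White to move; white king on a6.
In check: no.
Legal moves for White include: Qh8, Qg8+, Qf8, Qd8, Qc8+, Qb8, Qa8, Qf7+, Qe7, Qg6, Qe6+, Qh5, Qe5, Qe4+, Qe3, Qxe2+, Ka7, Ka5, ... (list truncated; more exist).
White has legal moves and is not in check → neither.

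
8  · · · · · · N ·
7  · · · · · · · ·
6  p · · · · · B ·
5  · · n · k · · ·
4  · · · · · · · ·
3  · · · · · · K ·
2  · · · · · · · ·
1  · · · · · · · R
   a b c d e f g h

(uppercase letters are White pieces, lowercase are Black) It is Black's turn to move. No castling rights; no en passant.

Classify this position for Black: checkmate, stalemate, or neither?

neither

Black to move; black king on e5.
In check: no.
Legal moves for Black: Ke6, Kd6, Kd5, Kd4, Nd7, Nb7, Ne6, Ne4+, Na4, Nd3, Nb3, a5.
Black has 12 legal moves and is not in check → neither.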